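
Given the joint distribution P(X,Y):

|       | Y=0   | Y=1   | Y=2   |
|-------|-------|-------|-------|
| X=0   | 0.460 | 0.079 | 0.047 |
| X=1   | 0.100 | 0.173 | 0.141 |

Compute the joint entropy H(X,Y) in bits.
2.1805 bits

H(X,Y) = -Σ_{x,y} P(x,y) log₂ P(x,y). Per-cell terms -P(x,y)·log₂P(x,y):
  X=0: 0.5153, 0.2893, 0.2073
  X=1: 0.3322, 0.4379, 0.3985
Sum of the 6 terms: H(X,Y) = 2.1805 bits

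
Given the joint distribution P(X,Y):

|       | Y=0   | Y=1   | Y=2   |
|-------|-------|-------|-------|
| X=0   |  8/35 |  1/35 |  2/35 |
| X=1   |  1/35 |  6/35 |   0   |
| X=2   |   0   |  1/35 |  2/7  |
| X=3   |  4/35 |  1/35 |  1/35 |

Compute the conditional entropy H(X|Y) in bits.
1.2003 bits

H(X|Y) = H(X,Y) - H(Y)

H(X,Y) = -Σ_{x,y} P(x,y) log₂ P(x,y). Per-cell terms -P(x,y)·log₂P(x,y):
  X=0: 0.48669326, 0.14655094, 0.23595903
  X=1: 0.14655094, 0.43616923, 0.00000000
  X=2: 0.00000000, 0.14655094, 0.51638712
  X=3: 0.35763234, 0.14655094, 0.14655094
  (cells with P = 0 contribute 0)
Sum of the 12 terms: H(X,Y) = 2.7655957 bits

Marginal of Y (column sums):
  P(Y=0) = 8/35 + 1/35 + 0 + 4/35 = 13/35
  P(Y=1) = 1/35 + 6/35 + 1/35 + 1/35 = 9/35
  P(Y=2) = 2/35 + 0 + 2/7 + 1/35 = 13/35
H(Y) = -[(13/35)·log₂(13/35) + (9/35)·log₂(9/35) + (13/35)·log₂(13/35)]
  = 0.53071323 + 0.50383492 + 0.53071323 = 1.5652614 bits

H(X|Y) = H(X,Y) - H(Y) = 2.7655957 - 1.5652614 = 1.2003 bits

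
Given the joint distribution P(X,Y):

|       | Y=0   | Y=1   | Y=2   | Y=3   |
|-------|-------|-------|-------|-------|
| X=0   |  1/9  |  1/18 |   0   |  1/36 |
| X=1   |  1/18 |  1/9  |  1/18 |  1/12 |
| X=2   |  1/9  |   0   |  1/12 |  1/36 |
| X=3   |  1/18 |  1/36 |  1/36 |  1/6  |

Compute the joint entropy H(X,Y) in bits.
3.5860 bits

H(X,Y) = -Σ_{x,y} P(x,y) log₂ P(x,y). Per-cell terms -P(x,y)·log₂P(x,y):
  X=0: 0.3522, 0.2317, 0.0000, 0.1436
  X=1: 0.2317, 0.3522, 0.2317, 0.2987
  X=2: 0.3522, 0.0000, 0.2987, 0.1436
  X=3: 0.2317, 0.1436, 0.1436, 0.4308
  (cells with P = 0 contribute 0)
Sum of the 16 terms: H(X,Y) = 3.5860 bits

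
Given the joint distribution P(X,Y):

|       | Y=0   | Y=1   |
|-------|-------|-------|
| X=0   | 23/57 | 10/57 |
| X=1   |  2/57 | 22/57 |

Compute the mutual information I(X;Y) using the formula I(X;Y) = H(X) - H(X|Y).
0.3025 bits

I(X;Y) = H(X) - H(X|Y)

Marginal of X (row sums):
  P(X=0) = 23/57 + 10/57 = 11/19
  P(X=1) = 2/57 + 22/57 = 8/19
H(X) = -[(11/19)·log₂(11/19) + (8/19)·log₂(8/19)]
  = 0.4565 + 0.5254 = 0.9819 bits

Marginal of Y (column sums):
  P(Y=0) = 23/57 + 2/57 = 25/57
  P(Y=1) = 10/57 + 22/57 = 32/57
H(X|Y) = Σ_y P(y)·H(X|Y=y):
  Y=0: P(Y=0) = 25/57, P(X|Y=0) = (23/25, 2/25) → H(X|Y=0) = 0.4022
  Y=1: P(Y=1) = 32/57, P(X|Y=1) = (5/16, 11/16) → H(X|Y=1) = 0.8960
H(X|Y) = (25/57)·0.4022 + (32/57)·0.8960 = 0.6794 bits

I(X;Y) = H(X) - H(X|Y) = 0.9819 - 0.6794 = 0.3025 bits

Cross-check via I(X;Y) = H(X) + H(Y) - H(X,Y): computing H(Y) from the column sums and H(X,Y) from the 4 cells in the same way gives H(Y) = 0.9891 bits and H(X,Y) = 1.6685 bits, so
I(X;Y) = 0.9819 + 0.9891 - 1.6685 = 0.3025 bits ✓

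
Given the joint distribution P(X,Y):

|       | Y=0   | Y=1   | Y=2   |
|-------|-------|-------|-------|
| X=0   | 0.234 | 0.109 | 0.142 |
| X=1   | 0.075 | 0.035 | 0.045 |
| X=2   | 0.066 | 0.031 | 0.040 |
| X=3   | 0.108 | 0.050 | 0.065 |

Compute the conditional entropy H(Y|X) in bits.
1.5099 bits

H(Y|X) = H(X,Y) - H(X)

H(X,Y) = -Σ_{x,y} P(x,y) log₂ P(x,y). Per-cell terms -P(x,y)·log₂P(x,y):
  X=0: 0.490328, 0.348538, 0.399877
  X=1: 0.280272, 0.169278, 0.201327
  X=2: 0.258812, 0.155359, 0.185754
  X=3: 0.346777, 0.216096, 0.256322
Sum of the 12 terms: H(X,Y) = 3.30874 bits

Marginal of X (row sums):
  P(X=0) = 0.234 + 0.109 + 0.142 = 0.485
  P(X=1) = 0.075 + 0.035 + 0.045 = 0.155
  P(X=2) = 0.066 + 0.031 + 0.040 = 0.137
  P(X=3) = 0.108 + 0.050 + 0.065 = 0.223
H(X) = -[0.485·log₂(0.485) + 0.155·log₂(0.155) + 0.137·log₂(0.137) + 0.223·log₂(0.223)]
  = 0.506313 + 0.416897 + 0.392882 + 0.482769 = 1.79886 bits

H(Y|X) = H(X,Y) - H(X) = 3.30874 - 1.79886 = 1.5099 bits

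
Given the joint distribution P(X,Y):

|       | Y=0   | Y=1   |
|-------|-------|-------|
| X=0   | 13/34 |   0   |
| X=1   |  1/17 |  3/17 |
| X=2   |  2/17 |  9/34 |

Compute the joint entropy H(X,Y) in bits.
2.0832 bits

H(X,Y) = -Σ_{x,y} P(x,y) log₂ P(x,y). Per-cell terms -P(x,y)·log₂P(x,y):
  X=0: 0.53033, 0.00000
  X=1: 0.24044, 0.44162
  X=2: 0.36323, 0.50758
  (cells with P = 0 contribute 0)
Sum of the 6 terms: H(X,Y) = 2.0832 bits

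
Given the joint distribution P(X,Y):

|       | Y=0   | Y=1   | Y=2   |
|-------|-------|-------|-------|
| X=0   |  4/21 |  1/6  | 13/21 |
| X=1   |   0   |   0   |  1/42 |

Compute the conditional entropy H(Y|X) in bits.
1.2809 bits

H(Y|X) = H(X,Y) - H(X)

H(X,Y) = -Σ_{x,y} P(x,y) log₂ P(x,y). Per-cell terms -P(x,y)·log₂P(x,y):
  X=0: 0.4557, 0.4308, 0.4283
  X=1: 0.0000, 0.0000, 0.1284
  (cells with P = 0 contribute 0)
Sum of the 6 terms: H(X,Y) = 1.4432 bits

Marginal of X (row sums):
  P(X=0) = 4/21 + 1/6 + 13/21 = 41/42
  P(X=1) = 0 + 0 + 1/42 = 1/42
H(X) = -[(41/42)·log₂(41/42) + (1/42)·log₂(1/42)]
  = 0.0339 + 0.1284 = 0.1623 bits

H(Y|X) = H(X,Y) - H(X) = 1.4432 - 0.1623 = 1.2809 bits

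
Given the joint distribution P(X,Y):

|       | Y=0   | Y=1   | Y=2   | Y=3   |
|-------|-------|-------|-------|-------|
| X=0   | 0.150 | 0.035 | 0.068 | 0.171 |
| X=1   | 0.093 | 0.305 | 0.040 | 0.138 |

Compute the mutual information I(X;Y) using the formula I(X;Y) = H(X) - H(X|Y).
0.1782 bits

I(X;Y) = H(X) - H(X|Y)

Marginal of X (row sums):
  P(X=0) = 0.150 + 0.035 + 0.068 + 0.171 = 0.424
  P(X=1) = 0.093 + 0.305 + 0.040 + 0.138 = 0.576
H(X) = -[0.424·log₂(0.424) + 0.576·log₂(0.576)]
  = 0.524854 + 0.458415 = 0.98327 bits

Marginal of Y (column sums):
  P(Y=0) = 0.150 + 0.093 = 0.243
  P(Y=1) = 0.035 + 0.305 = 0.340
  P(Y=2) = 0.068 + 0.040 = 0.108
  P(Y=3) = 0.171 + 0.138 = 0.309
H(X|Y) = Σ_y P(y)·H(X|Y=y):
  Y=0: P(Y=0) = 0.243, P(X|Y=0) = (50/81, 31/81) → H(X|Y=0) = 0.959938
  Y=1: P(Y=1) = 0.340, P(X|Y=1) = (7/68, 61/68) → H(X|Y=1) = 0.478250
  Y=2: P(Y=2) = 0.108, P(X|Y=2) = (17/27, 10/27) → H(X|Y=2) = 0.950956
  Y=3: P(Y=3) = 0.309, P(X|Y=3) = (57/103, 46/103) → H(X|Y=3) = 0.991757
H(X|Y) = 0.243·0.959938 + 0.340·0.478250 + 0.108·0.950956 + 0.309·0.991757 = 0.80503 bits

I(X;Y) = H(X) - H(X|Y) = 0.98327 - 0.80503 = 0.1782 bits

Cross-check via I(X;Y) = H(X) + H(Y) - H(X,Y): computing H(Y) from the column sums and H(X,Y) from the 8 cells in the same way gives H(Y) = 1.89545 bits and H(X,Y) = 2.70048 bits, so
I(X;Y) = 0.98327 + 1.89545 - 2.70048 = 0.1782 bits ✓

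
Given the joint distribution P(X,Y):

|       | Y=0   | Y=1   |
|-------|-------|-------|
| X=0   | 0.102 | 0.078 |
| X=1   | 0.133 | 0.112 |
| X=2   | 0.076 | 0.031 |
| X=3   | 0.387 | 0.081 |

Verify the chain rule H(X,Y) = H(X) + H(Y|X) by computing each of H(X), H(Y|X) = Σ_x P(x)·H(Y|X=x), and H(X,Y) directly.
H(X) = 1.8001 bits, H(Y|X) = 0.8254 bits, H(X,Y) = 2.6255 bits

Marginal of X (row sums):
  P(X=0) = 0.102 + 0.078 = 0.180
  P(X=1) = 0.133 + 0.112 = 0.245
  P(X=2) = 0.076 + 0.031 = 0.107
  P(X=3) = 0.387 + 0.081 = 0.468
H(X) = -[0.180·log₂(0.180) + 0.245·log₂(0.245) + 0.107·log₂(0.107) + 0.468·log₂(0.468)]
  = 0.4453 + 0.4971 + 0.3450 + 0.5127 = 1.8001 bits

H(Y|X) = Σ_x P(x)·H(Y|X=x):
  X=0: P(X=0) = 0.180, P(Y|X=0) = (17/30, 13/30) → H(Y|X=0) = 0.9871
  X=1: P(X=1) = 0.245, P(Y|X=1) = (19/35, 16/35) → H(Y|X=1) = 0.9947
  X=2: P(X=2) = 0.107, P(Y|X=2) = (76/107, 31/107) → H(Y|X=2) = 0.8684
  X=3: P(X=3) = 0.468, P(Y|X=3) = (43/52, 9/52) → H(Y|X=3) = 0.6647
H(Y|X) = 0.180·0.9871 + 0.245·0.9947 + 0.107·0.8684 + 0.468·0.6647 = 0.8254 bits

H(X,Y) = -Σ_{x,y} P(x,y) log₂ P(x,y). Per-cell terms -P(x,y)·log₂P(x,y):
  X=0: 0.3359, 0.2871
  X=1: 0.3871, 0.3537
  X=2: 0.2826, 0.1554
  X=3: 0.5300, 0.2937
Sum of the 8 terms: H(X,Y) = 2.6255 bits

Chain rule check:
  H(X) + H(Y|X) = 1.8001 + 0.8254 = 2.6255 bits
  H(X,Y) = 2.6255 bits
✓ Chain rule verified.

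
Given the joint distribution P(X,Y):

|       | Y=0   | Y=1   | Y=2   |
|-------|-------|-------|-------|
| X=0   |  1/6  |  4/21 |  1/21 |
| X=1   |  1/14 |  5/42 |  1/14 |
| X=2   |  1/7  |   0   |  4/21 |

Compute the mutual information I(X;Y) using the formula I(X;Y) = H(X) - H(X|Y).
0.2786 bits

I(X;Y) = H(X) - H(X|Y)

Marginal of X (row sums):
  P(X=0) = 1/6 + 4/21 + 1/21 = 17/42
  P(X=1) = 1/14 + 5/42 + 1/14 = 11/42
  P(X=2) = 1/7 + 0 + 4/21 = 1/3
H(X) = -[(17/42)·log₂(17/42) + (11/42)·log₂(11/42) + (1/3)·log₂(1/3)]
  = 0.52816 + 0.50623 + 0.52832 = 1.56271 bits

Marginal of Y (column sums):
  P(Y=0) = 1/6 + 1/14 + 1/7 = 8/21
  P(Y=1) = 4/21 + 5/42 + 0 = 13/42
  P(Y=2) = 1/21 + 1/14 + 4/21 = 13/42
H(X|Y) = Σ_y P(y)·H(X|Y=y):
  Y=0: P(Y=0) = 8/21, P(X|Y=0) = (7/16, 3/16, 3/8) → H(X|Y=0) = 1.50524
  Y=1: P(Y=1) = 13/42, P(X|Y=1) = (8/13, 5/13, 0) → H(X|Y=1) = 0.96124
  Y=2: P(Y=2) = 13/42, P(X|Y=2) = (2/13, 3/13, 8/13) → H(X|Y=2) = 1.33468
H(X|Y) = (8/21)·1.50524 + (13/42)·0.96124 + (13/42)·1.33468 = 1.28407 bits

I(X;Y) = H(X) - H(X|Y) = 1.56271 - 1.28407 = 0.2786 bits

Cross-check via I(X;Y) = H(X) + H(Y) - H(X,Y): computing H(Y) from the column sums and H(X,Y) from the 9 cells in the same way gives H(Y) = 1.57776 bits and H(X,Y) = 2.86183 bits, so
I(X;Y) = 1.56271 + 1.57776 - 2.86183 = 0.2786 bits ✓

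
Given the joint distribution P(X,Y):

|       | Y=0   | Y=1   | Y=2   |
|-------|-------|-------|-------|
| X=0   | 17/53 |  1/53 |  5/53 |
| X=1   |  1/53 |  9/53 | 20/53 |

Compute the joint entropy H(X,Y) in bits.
2.0286 bits

H(X,Y) = -Σ_{x,y} P(x,y) log₂ P(x,y). Per-cell terms -P(x,y)·log₂P(x,y):
  X=0: 0.52618, 0.10807, 0.32132
  X=1: 0.10807, 0.43438, 0.53056
Sum of the 6 terms: H(X,Y) = 2.0286 bits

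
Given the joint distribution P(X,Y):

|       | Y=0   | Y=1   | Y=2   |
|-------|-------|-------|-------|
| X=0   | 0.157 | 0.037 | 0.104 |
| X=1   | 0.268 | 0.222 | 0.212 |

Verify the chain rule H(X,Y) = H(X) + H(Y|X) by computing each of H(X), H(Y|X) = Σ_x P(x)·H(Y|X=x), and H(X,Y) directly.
H(X) = 0.8788 bits, H(Y|X) = 1.5217 bits, H(X,Y) = 2.4005 bits

Marginal of X (row sums):
  P(X=0) = 0.157 + 0.037 + 0.104 = 0.298
  P(X=1) = 0.268 + 0.222 + 0.212 = 0.702
H(X) = -[0.298·log₂(0.298) + 0.702·log₂(0.702)]
  = 0.5205 + 0.3583 = 0.8788 bits

H(Y|X) = Σ_x P(x)·H(Y|X=x):
  X=0: P(X=0) = 0.298, P(Y|X=0) = (157/298, 37/298, 52/149) → H(Y|X=0) = 1.3908
  X=1: P(X=1) = 0.702, P(Y|X=1) = (134/351, 37/117, 106/351) → H(Y|X=1) = 1.5773
H(Y|X) = 0.298·1.3908 + 0.702·1.5773 = 1.5217 bits

H(X,Y) = -Σ_{x,y} P(x,y) log₂ P(x,y). Per-cell terms -P(x,y)·log₂P(x,y):
  X=0: 0.4194, 0.1760, 0.3396
  X=1: 0.5091, 0.4820, 0.4744
Sum of the 6 terms: H(X,Y) = 2.4005 bits

Chain rule check:
  H(X) + H(Y|X) = 0.8788 + 1.5217 = 2.4005 bits
  H(X,Y) = 2.4005 bits
✓ Chain rule verified.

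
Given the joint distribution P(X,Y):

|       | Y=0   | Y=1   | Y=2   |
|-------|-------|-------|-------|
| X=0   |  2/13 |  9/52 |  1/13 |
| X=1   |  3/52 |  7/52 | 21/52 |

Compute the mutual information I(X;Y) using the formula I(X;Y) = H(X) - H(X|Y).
0.1852 bits

I(X;Y) = H(X) - H(X|Y)

Marginal of X (row sums):
  P(X=0) = 2/13 + 9/52 + 1/13 = 21/52
  P(X=1) = 3/52 + 7/52 + 21/52 = 31/52
H(X) = -[(21/52)·log₂(21/52) + (31/52)·log₂(31/52)]
  = 0.5283 + 0.4449 = 0.9732 bits

Marginal of Y (column sums):
  P(Y=0) = 2/13 + 3/52 = 11/52
  P(Y=1) = 9/52 + 7/52 = 4/13
  P(Y=2) = 1/13 + 21/52 = 25/52
H(X|Y) = Σ_y P(y)·H(X|Y=y):
  Y=0: P(Y=0) = 11/52, P(X|Y=0) = (8/11, 3/11) → H(X|Y=0) = 0.8454
  Y=1: P(Y=1) = 4/13, P(X|Y=1) = (9/16, 7/16) → H(X|Y=1) = 0.9887
  Y=2: P(Y=2) = 25/52, P(X|Y=2) = (4/25, 21/25) → H(X|Y=2) = 0.6343
H(X|Y) = (11/52)·0.8454 + (4/13)·0.9887 + (25/52)·0.6343 = 0.7880 bits

I(X;Y) = H(X) - H(X|Y) = 0.9732 - 0.7880 = 0.1852 bits

Cross-check via I(X;Y) = H(X) + H(Y) - H(X,Y): computing H(Y) from the column sums and H(X,Y) from the 6 cells in the same way gives H(Y) = 1.5052 bits and H(X,Y) = 2.2932 bits, so
I(X;Y) = 0.9732 + 1.5052 - 2.2932 = 0.1852 bits ✓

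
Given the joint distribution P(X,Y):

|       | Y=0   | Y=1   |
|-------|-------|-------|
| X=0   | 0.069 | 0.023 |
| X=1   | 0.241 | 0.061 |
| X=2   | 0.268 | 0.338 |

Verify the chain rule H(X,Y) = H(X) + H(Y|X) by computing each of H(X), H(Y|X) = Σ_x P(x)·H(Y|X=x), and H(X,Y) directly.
H(X) = 1.2763 bits, H(Y|X) = 0.8940 bits, H(X,Y) = 2.1703 bits

Marginal of X (row sums):
  P(X=0) = 0.069 + 0.023 = 0.092
  P(X=1) = 0.241 + 0.061 = 0.302
  P(X=2) = 0.268 + 0.338 = 0.606
H(X) = -[0.092·log₂(0.092) + 0.302·log₂(0.302) + 0.606·log₂(0.606)]
  = 0.316684 + 0.521669 + 0.437902 = 1.2763 bits

H(Y|X) = Σ_x P(x)·H(Y|X=x):
  X=0: P(X=0) = 0.092, P(Y|X=0) = (3/4, 1/4) → H(Y|X=0) = 0.811278
  X=1: P(X=1) = 0.302, P(Y|X=1) = (241/302, 61/302) → H(Y|X=1) = 0.725884
  X=2: P(X=2) = 0.606, P(Y|X=2) = (134/303, 169/303) → H(Y|X=2) = 0.990354
H(Y|X) = 0.092·0.811278 + 0.302·0.725884 + 0.606·0.990354 = 0.8940 bits

H(X,Y) = -Σ_{x,y} P(x,y) log₂ P(x,y). Per-cell terms -P(x,y)·log₂P(x,y):
  X=0: 0.266151, 0.125171
  X=1: 0.494748, 0.246138
  X=2: 0.509118, 0.528938
Sum of the 6 terms: H(X,Y) = 2.1703 bits

Chain rule check:
  H(X) + H(Y|X) = 1.2763 + 0.8940 = 2.1703 bits
  H(X,Y) = 2.1703 bits
✓ Chain rule verified.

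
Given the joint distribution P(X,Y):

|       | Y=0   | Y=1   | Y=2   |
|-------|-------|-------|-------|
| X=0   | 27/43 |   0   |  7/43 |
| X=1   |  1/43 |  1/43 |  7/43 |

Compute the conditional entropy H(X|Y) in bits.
0.4703 bits

H(X|Y) = H(X,Y) - H(Y)

H(X,Y) = -Σ_{x,y} P(x,y) log₂ P(x,y). Per-cell terms -P(x,y)·log₂P(x,y):
  X=0: 0.4216, 0.0000, 0.4263
  X=1: 0.1262, 0.1262, 0.4263
  (cells with P = 0 contribute 0)
Sum of the 6 terms: H(X,Y) = 1.5266 bits

Marginal of Y (column sums):
  P(Y=0) = 27/43 + 1/43 = 28/43
  P(Y=1) = 0 + 1/43 = 1/43
  P(Y=2) = 7/43 + 7/43 = 14/43
H(Y) = -[(28/43)·log₂(28/43) + (1/43)·log₂(1/43) + (14/43)·log₂(14/43)]
  = 0.4030 + 0.1262 + 0.5271 = 1.0563 bits

H(X|Y) = H(X,Y) - H(Y) = 1.5266 - 1.0563 = 0.4703 bits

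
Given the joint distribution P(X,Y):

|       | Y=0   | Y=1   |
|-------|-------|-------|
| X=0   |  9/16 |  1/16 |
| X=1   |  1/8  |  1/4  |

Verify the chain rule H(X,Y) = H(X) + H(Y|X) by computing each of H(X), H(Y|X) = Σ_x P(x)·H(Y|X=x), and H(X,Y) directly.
H(X) = 0.9544 bits, H(Y|X) = 0.6375 bits, H(X,Y) = 1.5919 bits

Marginal of X (row sums):
  P(X=0) = 9/16 + 1/16 = 5/8
  P(X=1) = 1/8 + 1/4 = 3/8
H(X) = -[(5/8)·log₂(5/8) + (3/8)·log₂(3/8)]
  = 0.4238 + 0.5306 = 0.9544 bits

H(Y|X) = Σ_x P(x)·H(Y|X=x):
  X=0: P(X=0) = 5/8, P(Y|X=0) = (9/10, 1/10) → H(Y|X=0) = 0.4690
  X=1: P(X=1) = 3/8, P(Y|X=1) = (1/3, 2/3) → H(Y|X=1) = 0.9183
H(Y|X) = (5/8)·0.4690 + (3/8)·0.9183 = 0.6375 bits

H(X,Y) = -Σ_{x,y} P(x,y) log₂ P(x,y). Per-cell terms -P(x,y)·log₂P(x,y):
  X=0: 0.4669, 0.2500
  X=1: 0.3750, 0.5000
Sum of the 4 terms: H(X,Y) = 1.5919 bits

Chain rule check:
  H(X) + H(Y|X) = 0.9544 + 0.6375 = 1.5919 bits
  H(X,Y) = 1.5919 bits
✓ Chain rule verified.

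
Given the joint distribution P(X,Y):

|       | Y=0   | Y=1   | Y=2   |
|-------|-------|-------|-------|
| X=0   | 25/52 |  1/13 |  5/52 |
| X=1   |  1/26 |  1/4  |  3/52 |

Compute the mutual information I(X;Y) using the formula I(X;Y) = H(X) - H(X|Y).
0.3286 bits

I(X;Y) = H(X) - H(X|Y)

Marginal of X (row sums):
  P(X=0) = 25/52 + 1/13 + 5/52 = 17/26
  P(X=1) = 1/26 + 1/4 + 3/52 = 9/26
H(X) = -[(17/26)·log₂(17/26) + (9/26)·log₂(9/26)]
  = 0.40079 + 0.52979 = 0.9306 bits

Marginal of Y (column sums):
  P(Y=0) = 25/52 + 1/26 = 27/52
  P(Y=1) = 1/13 + 1/4 = 17/52
  P(Y=2) = 5/52 + 3/52 = 2/13
H(X|Y) = Σ_y P(y)·H(X|Y=y):
  Y=0: P(Y=0) = 27/52, P(X|Y=0) = (25/27, 2/27) → H(X|Y=0) = 0.38095
  Y=1: P(Y=1) = 17/52, P(X|Y=1) = (4/17, 13/17) → H(X|Y=1) = 0.78713
  Y=2: P(Y=2) = 2/13, P(X|Y=2) = (5/8, 3/8) → H(X|Y=2) = 0.95443
H(X|Y) = (27/52)·0.38095 + (17/52)·0.78713 + (2/13)·0.95443 = 0.6020 bits

I(X;Y) = H(X) - H(X|Y) = 0.9306 - 0.6020 = 0.3286 bits

Cross-check via I(X;Y) = H(X) + H(Y) - H(X,Y): computing H(Y) from the column sums and H(X,Y) from the 6 cells in the same way gives H(Y) = 1.4337 bits and H(X,Y) = 2.0357 bits, so
I(X;Y) = 0.9306 + 1.4337 - 2.0357 = 0.3286 bits ✓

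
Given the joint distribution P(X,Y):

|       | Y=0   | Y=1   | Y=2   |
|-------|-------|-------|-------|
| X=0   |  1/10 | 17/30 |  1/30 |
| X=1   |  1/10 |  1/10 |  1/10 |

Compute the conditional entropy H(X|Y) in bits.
0.7147 bits

H(X|Y) = H(X,Y) - H(Y)

H(X,Y) = -Σ_{x,y} P(x,y) log₂ P(x,y). Per-cell terms -P(x,y)·log₂P(x,y):
  X=0: 0.332193, 0.464342, 0.163563
  X=1: 0.332193, 0.332193, 0.332193
Sum of the 6 terms: H(X,Y) = 1.95668 bits

Marginal of Y (column sums):
  P(Y=0) = 1/10 + 1/10 = 1/5
  P(Y=1) = 17/30 + 1/10 = 2/3
  P(Y=2) = 1/30 + 1/10 = 2/15
H(Y) = -[(1/5)·log₂(1/5) + (2/3)·log₂(2/3) + (2/15)·log₂(2/15)]
  = 0.464386 + 0.389975 + 0.387585 = 1.24195 bits

H(X|Y) = H(X,Y) - H(Y) = 1.95668 - 1.24195 = 0.7147 bits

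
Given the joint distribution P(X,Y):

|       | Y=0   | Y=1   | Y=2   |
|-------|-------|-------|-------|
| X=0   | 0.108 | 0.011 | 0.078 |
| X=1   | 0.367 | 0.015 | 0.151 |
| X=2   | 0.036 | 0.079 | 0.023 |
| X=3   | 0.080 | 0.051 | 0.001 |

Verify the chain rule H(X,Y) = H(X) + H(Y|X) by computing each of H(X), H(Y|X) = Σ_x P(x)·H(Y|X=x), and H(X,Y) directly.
H(X) = 1.7255 bits, H(Y|X) = 1.1209 bits, H(X,Y) = 2.8464 bits

Marginal of X (row sums):
  P(X=0) = 0.108 + 0.011 + 0.078 = 0.197
  P(X=1) = 0.367 + 0.015 + 0.151 = 0.533
  P(X=2) = 0.036 + 0.079 + 0.023 = 0.138
  P(X=3) = 0.080 + 0.051 + 0.001 = 0.132
H(X) = -[0.197·log₂(0.197) + 0.533·log₂(0.533) + 0.138·log₂(0.138) + 0.132·log₂(0.132)]
  = 0.46172 + 0.48385 + 0.39430 + 0.38562 = 1.7255 bits

H(Y|X) = Σ_x P(x)·H(Y|X=x):
  X=0: P(X=0) = 0.197, P(Y|X=0) = (108/197, 11/197, 78/197) → H(Y|X=0) = 1.23706
  X=1: P(X=1) = 0.533, P(Y|X=1) = (367/533, 15/533, 151/533) → H(Y|X=1) = 1.03115
  X=2: P(X=2) = 0.138, P(Y|X=2) = (6/23, 79/138, 1/6) → H(Y|X=2) = 1.39724
  X=3: P(X=3) = 0.132, P(Y|X=3) = (20/33, 17/44, 1/132) → H(Y|X=3) = 1.02130
H(Y|X) = 0.197·1.23706 + 0.533·1.03115 + 0.138·1.39724 + 0.132·1.02130 = 1.1209 bits

H(X,Y) = -Σ_{x,y} P(x,y) log₂ P(x,y). Per-cell terms -P(x,y)·log₂P(x,y):
  X=0: 0.34678, 0.07157, 0.28707
  X=1: 0.53074, 0.09088, 0.41183
  X=2: 0.17265, 0.28930, 0.12517
  X=3: 0.29151, 0.21896, 0.00997
Sum of the 12 terms: H(X,Y) = 2.8464 bits

Chain rule check:
  H(X) + H(Y|X) = 1.7255 + 1.1209 = 2.8464 bits
  H(X,Y) = 2.8464 bits
✓ Chain rule verified.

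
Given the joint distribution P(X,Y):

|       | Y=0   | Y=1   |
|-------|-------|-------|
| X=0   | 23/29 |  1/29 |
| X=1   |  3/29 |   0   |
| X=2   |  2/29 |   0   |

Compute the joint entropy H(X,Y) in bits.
1.0374 bits

H(X,Y) = -Σ_{x,y} P(x,y) log₂ P(x,y). Per-cell terms -P(x,y)·log₂P(x,y):
  X=0: 0.2652, 0.1675
  X=1: 0.3386, 0.0000
  X=2: 0.2661, 0.0000
  (cells with P = 0 contribute 0)
Sum of the 6 terms: H(X,Y) = 1.0374 bits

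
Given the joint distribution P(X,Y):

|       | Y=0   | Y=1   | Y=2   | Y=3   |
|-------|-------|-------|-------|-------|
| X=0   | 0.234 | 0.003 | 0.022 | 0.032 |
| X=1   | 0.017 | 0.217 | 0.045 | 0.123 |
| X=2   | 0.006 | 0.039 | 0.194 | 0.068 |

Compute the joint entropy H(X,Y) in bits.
2.8965 bits

H(X,Y) = -Σ_{x,y} P(x,y) log₂ P(x,y). Per-cell terms -P(x,y)·log₂P(x,y):
  X=0: 0.49033, 0.02514, 0.12114, 0.15891
  X=1: 0.09993, 0.47832, 0.20133, 0.37186
  X=2: 0.04428, 0.18253, 0.45898, 0.26373
Sum of the 12 terms: H(X,Y) = 2.8965 bits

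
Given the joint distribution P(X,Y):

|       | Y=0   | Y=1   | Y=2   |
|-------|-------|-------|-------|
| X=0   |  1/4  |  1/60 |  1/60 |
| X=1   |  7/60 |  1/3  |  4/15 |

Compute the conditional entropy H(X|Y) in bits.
0.5190 bits

H(X|Y) = H(X,Y) - H(Y)

H(X,Y) = -Σ_{x,y} P(x,y) log₂ P(x,y). Per-cell terms -P(x,y)·log₂P(x,y):
  X=0: 0.50000, 0.09845, 0.09845
  X=1: 0.36161, 0.52832, 0.50850
Sum of the 6 terms: H(X,Y) = 2.0953 bits

Marginal of Y (column sums):
  P(Y=0) = 1/4 + 7/60 = 11/30
  P(Y=1) = 1/60 + 1/3 = 7/20
  P(Y=2) = 1/60 + 4/15 = 17/60
H(Y) = -[(11/30)·log₂(11/30) + (7/20)·log₂(7/20) + (17/60)·log₂(17/60)]
  = 0.53073 + 0.53010 + 0.51550 = 1.5763 bits

H(X|Y) = H(X,Y) - H(Y) = 2.0953 - 1.5763 = 0.5190 bits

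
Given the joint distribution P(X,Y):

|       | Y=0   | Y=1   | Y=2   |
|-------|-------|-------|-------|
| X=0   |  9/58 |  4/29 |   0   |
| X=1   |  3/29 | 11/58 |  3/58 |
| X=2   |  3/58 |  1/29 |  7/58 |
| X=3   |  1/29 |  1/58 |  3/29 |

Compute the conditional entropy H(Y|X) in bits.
1.2536 bits

H(Y|X) = H(X,Y) - H(X)

H(X,Y) = -Σ_{x,y} P(x,y) log₂ P(x,y). Per-cell terms -P(x,y)·log₂P(x,y):
  X=0: 0.4171, 0.3942, 0.0000
  X=1: 0.3386, 0.4549, 0.2210
  X=2: 0.2210, 0.1675, 0.3682
  X=3: 0.1675, 0.1010, 0.3386
  (cells with P = 0 contribute 0)
Sum of the 12 terms: H(X,Y) = 3.1896 bits

Marginal of X (row sums):
  P(X=0) = 9/58 + 4/29 + 0 = 17/58
  P(X=1) = 3/29 + 11/58 + 3/58 = 10/29
  P(X=2) = 3/58 + 1/29 + 7/58 = 6/29
  P(X=3) = 1/29 + 1/58 + 3/29 = 9/58
H(X) = -[(17/58)·log₂(17/58) + (10/29)·log₂(10/29) + (6/29)·log₂(6/29) + (9/58)·log₂(9/58)]
  = 0.5189 + 0.5297 + 0.4703 + 0.4171 = 1.9360 bits

H(Y|X) = H(X,Y) - H(X) = 3.1896 - 1.9360 = 1.2536 bits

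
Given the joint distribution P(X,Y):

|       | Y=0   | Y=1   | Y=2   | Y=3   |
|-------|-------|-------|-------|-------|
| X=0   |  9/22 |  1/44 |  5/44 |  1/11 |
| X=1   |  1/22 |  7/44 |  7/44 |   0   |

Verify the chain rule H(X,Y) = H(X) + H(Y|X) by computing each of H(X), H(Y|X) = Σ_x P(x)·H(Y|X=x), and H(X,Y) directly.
H(X) = 0.9457 bits, H(Y|X) = 1.4235 bits, H(X,Y) = 2.3692 bits

Marginal of X (row sums):
  P(X=0) = 9/22 + 1/44 + 5/44 + 1/11 = 7/11
  P(X=1) = 1/22 + 7/44 + 7/44 + 0 = 4/11
H(X) = -[(7/11)·log₂(7/11) + (4/11)·log₂(4/11)]
  = 0.41496 + 0.53070 = 0.9457 bits

H(Y|X) = Σ_x P(x)·H(Y|X=x):
  X=0: P(X=0) = 7/11, P(Y|X=0) = (9/14, 1/28, 5/28, 1/7) → H(Y|X=0) = 1.42634
  X=1: P(X=1) = 4/11, P(Y|X=1) = (1/8, 7/16, 7/16, 0) → H(Y|X=1) = 1.41856
H(Y|X) = (7/11)·1.42634 + (4/11)·1.41856 = 1.4235 bits

H(X,Y) = -Σ_{x,y} P(x,y) log₂ P(x,y). Per-cell terms -P(x,y)·log₂P(x,y):
  X=0: 0.52753, 0.12408, 0.35653, 0.31449
  X=1: 0.20270, 0.42192, 0.42192, 0.00000
  (cells with P = 0 contribute 0)
Sum of the 8 terms: H(X,Y) = 2.3692 bits

Chain rule check:
  H(X) + H(Y|X) = 0.9457 + 1.4235 = 2.3692 bits
  H(X,Y) = 2.3692 bits
✓ Chain rule verified.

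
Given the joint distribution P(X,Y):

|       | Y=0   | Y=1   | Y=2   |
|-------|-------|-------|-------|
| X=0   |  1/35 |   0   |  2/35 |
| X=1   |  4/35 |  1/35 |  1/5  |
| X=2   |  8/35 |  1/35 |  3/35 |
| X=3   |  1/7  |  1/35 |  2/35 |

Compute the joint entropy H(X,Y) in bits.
3.0717 bits

H(X,Y) = -Σ_{x,y} P(x,y) log₂ P(x,y). Per-cell terms -P(x,y)·log₂P(x,y):
  X=0: 0.14655, 0.00000, 0.23596
  X=1: 0.35763, 0.14655, 0.46439
  X=2: 0.48669, 0.14655, 0.30380
  X=3: 0.40105, 0.14655, 0.23596
  (cells with P = 0 contribute 0)
Sum of the 12 terms: H(X,Y) = 3.0717 bits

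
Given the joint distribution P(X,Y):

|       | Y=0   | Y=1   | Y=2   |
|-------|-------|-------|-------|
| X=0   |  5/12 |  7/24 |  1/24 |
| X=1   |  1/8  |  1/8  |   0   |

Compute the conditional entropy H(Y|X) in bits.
1.1745 bits

H(Y|X) = H(X,Y) - H(X)

H(X,Y) = -Σ_{x,y} P(x,y) log₂ P(x,y). Per-cell terms -P(x,y)·log₂P(x,y):
  X=0: 0.5263, 0.5185, 0.1910
  X=1: 0.3750, 0.3750, 0.0000
  (cells with P = 0 contribute 0)
Sum of the 6 terms: H(X,Y) = 1.9858 bits

Marginal of X (row sums):
  P(X=0) = 5/12 + 7/24 + 1/24 = 3/4
  P(X=1) = 1/8 + 1/8 + 0 = 1/4
H(X) = -[(3/4)·log₂(3/4) + (1/4)·log₂(1/4)]
  = 0.3113 + 0.5000 = 0.8113 bits

H(Y|X) = H(X,Y) - H(X) = 1.9858 - 0.8113 = 1.1745 bits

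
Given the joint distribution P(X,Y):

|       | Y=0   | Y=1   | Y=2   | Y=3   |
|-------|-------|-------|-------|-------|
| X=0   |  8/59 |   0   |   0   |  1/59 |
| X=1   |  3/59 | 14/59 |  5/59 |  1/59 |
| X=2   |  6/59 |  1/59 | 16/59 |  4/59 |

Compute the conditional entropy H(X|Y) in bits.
0.9265 bits

H(X|Y) = H(X,Y) - H(Y)

H(X,Y) = -Σ_{x,y} P(x,y) log₂ P(x,y). Per-cell terms -P(x,y)·log₂P(x,y):
  X=0: 0.390867, 0.000000, 0.000000, 0.099706
  X=1: 0.218526, 0.492441, 0.301756, 0.099706
  X=2: 0.335357, 0.099706, 0.510547, 0.263230
  (cells with P = 0 contribute 0)
Sum of the 12 terms: H(X,Y) = 2.81184 bits

Marginal of Y (column sums):
  P(Y=0) = 8/59 + 3/59 + 6/59 = 17/59
  P(Y=1) = 0 + 14/59 + 1/59 = 15/59
  P(Y=2) = 0 + 5/59 + 16/59 = 21/59
  P(Y=3) = 1/59 + 1/59 + 4/59 = 6/59
H(Y) = -[(17/59)·log₂(17/59) + (15/59)·log₂(15/59) + (21/59)·log₂(21/59) + (6/59)·log₂(6/59)]
  = 0.517255 + 0.502310 + 0.530455 + 0.335357 = 1.88538 bits

H(X|Y) = H(X,Y) - H(Y) = 2.81184 - 1.88538 = 0.9265 bits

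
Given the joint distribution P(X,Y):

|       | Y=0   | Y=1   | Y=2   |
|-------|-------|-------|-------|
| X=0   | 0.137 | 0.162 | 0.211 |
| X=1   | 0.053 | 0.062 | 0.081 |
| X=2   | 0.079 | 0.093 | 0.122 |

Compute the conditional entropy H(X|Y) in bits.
1.4755 bits

H(X|Y) = H(X,Y) - H(Y)

H(X,Y) = -Σ_{x,y} P(x,y) log₂ P(x,y). Per-cell terms -P(x,y)·log₂P(x,y):
  X=0: 0.3929, 0.4254, 0.4736
  X=1: 0.2246, 0.2487, 0.2937
  X=2: 0.2893, 0.3187, 0.3703
Sum of the 9 terms: H(X,Y) = 3.0372 bits

Marginal of Y (column sums):
  P(Y=0) = 0.137 + 0.053 + 0.079 = 0.269
  P(Y=1) = 0.162 + 0.062 + 0.093 = 0.317
  P(Y=2) = 0.211 + 0.081 + 0.122 = 0.414
H(Y) = -[0.269·log₂(0.269) + 0.317·log₂(0.317) + 0.414·log₂(0.414)]
  = 0.5096 + 0.5254 + 0.5267 = 1.5617 bits

H(X|Y) = H(X,Y) - H(Y) = 3.0372 - 1.5617 = 1.4755 bits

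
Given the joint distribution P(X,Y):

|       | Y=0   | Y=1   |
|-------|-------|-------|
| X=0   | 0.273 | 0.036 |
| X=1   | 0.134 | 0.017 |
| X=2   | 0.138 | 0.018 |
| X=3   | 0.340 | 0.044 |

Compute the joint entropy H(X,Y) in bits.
2.3986 bits

H(X,Y) = -Σ_{x,y} P(x,y) log₂ P(x,y). Per-cell terms -P(x,y)·log₂P(x,y):
  X=0: 0.5113, 0.1727
  X=1: 0.3886, 0.0999
  X=2: 0.3943, 0.1043
  X=3: 0.5292, 0.1983
Sum of the 8 terms: H(X,Y) = 2.3986 bits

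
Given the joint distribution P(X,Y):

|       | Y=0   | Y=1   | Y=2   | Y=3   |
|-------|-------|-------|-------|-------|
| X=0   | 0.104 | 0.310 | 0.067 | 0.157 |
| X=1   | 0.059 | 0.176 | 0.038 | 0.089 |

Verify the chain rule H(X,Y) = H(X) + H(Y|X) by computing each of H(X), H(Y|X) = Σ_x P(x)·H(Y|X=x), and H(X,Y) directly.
H(X) = 0.9443 bits, H(Y|X) = 1.7716 bits, H(X,Y) = 2.7160 bits

Marginal of X (row sums):
  P(X=0) = 0.104 + 0.310 + 0.067 + 0.157 = 0.638
  P(X=1) = 0.059 + 0.176 + 0.038 + 0.089 = 0.362
H(X) = -[0.638·log₂(0.638) + 0.362·log₂(0.362)]
  = 0.41366 + 0.53067 = 0.9443 bits

H(Y|X) = Σ_x P(x)·H(Y|X=x):
  X=0: P(X=0) = 0.638, P(Y|X=0) = (52/319, 155/319, 67/638, 157/638) → H(Y|X=0) = 1.77176
  X=1: P(X=1) = 0.362, P(Y|X=1) = (59/362, 88/181, 19/181, 89/362) → H(Y|X=1) = 1.77140
H(Y|X) = 0.638·1.77176 + 0.362·1.77140 = 1.7716 bits

H(X,Y) = -Σ_{x,y} P(x,y) log₂ P(x,y). Per-cell terms -P(x,y)·log₂P(x,y):
  X=0: 0.33960, 0.52379, 0.26128, 0.41937
  X=1: 0.24091, 0.44112, 0.17928, 0.31061
Sum of the 8 terms: H(X,Y) = 2.7160 bits

Chain rule check:
  H(X) + H(Y|X) = 0.9443 + 1.7716 = 2.7159 bits
  H(X,Y) = 2.7160 bits
✓ Chain rule verified (Δ = 0.0001 is 4-dp rounding noise: each of the three values was rounded independently).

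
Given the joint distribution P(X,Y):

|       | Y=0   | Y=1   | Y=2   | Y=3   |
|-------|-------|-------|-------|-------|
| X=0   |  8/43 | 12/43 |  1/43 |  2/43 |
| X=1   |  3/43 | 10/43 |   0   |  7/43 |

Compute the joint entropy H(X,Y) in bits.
2.4810 bits

H(X,Y) = -Σ_{x,y} P(x,y) log₂ P(x,y). Per-cell terms -P(x,y)·log₂P(x,y):
  X=0: 0.45140, 0.51385, 0.12619, 0.20587
  X=1: 0.26800, 0.48938, 0.00000, 0.42633
  (cells with P = 0 contribute 0)
Sum of the 8 terms: H(X,Y) = 2.4810 bits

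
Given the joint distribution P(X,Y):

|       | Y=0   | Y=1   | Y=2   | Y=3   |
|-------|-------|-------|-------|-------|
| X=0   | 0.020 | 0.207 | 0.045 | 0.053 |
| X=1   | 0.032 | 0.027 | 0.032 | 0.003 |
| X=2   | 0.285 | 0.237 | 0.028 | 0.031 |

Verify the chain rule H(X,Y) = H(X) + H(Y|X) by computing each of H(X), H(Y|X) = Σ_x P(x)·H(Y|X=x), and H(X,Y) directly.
H(X) = 1.3028 bits, H(Y|X) = 1.4982 bits, H(X,Y) = 2.8010 bits

Marginal of X (row sums):
  P(X=0) = 0.020 + 0.207 + 0.045 + 0.053 = 0.325
  P(X=1) = 0.032 + 0.027 + 0.032 + 0.003 = 0.094
  P(X=2) = 0.285 + 0.237 + 0.028 + 0.031 = 0.581
H(X) = -[0.325·log₂(0.325) + 0.094·log₂(0.094) + 0.581·log₂(0.581)]
  = 0.5270 + 0.3207 + 0.4551 = 1.3028 bits

H(Y|X) = Σ_x P(x)·H(Y|X=x):
  X=0: P(X=0) = 0.325, P(Y|X=0) = (4/65, 207/325, 9/65, 53/325) → H(Y|X=0) = 1.4837
  X=1: P(X=1) = 0.094, P(Y|X=1) = (16/47, 27/94, 16/47, 3/94) → H(Y|X=1) = 1.7340
  X=2: P(X=2) = 0.581, P(Y|X=2) = (285/581, 237/581, 4/83, 31/581) → H(Y|X=2) = 1.4682
H(Y|X) = 0.325·1.4837 + 0.094·1.7340 + 0.581·1.4682 = 1.4982 bits

H(X,Y) = -Σ_{x,y} P(x,y) log₂ P(x,y). Per-cell terms -P(x,y)·log₂P(x,y):
  X=0: 0.1129, 0.4704, 0.2013, 0.2246
  X=1: 0.1589, 0.1407, 0.1589, 0.0251
  X=2: 0.5161, 0.4923, 0.1444, 0.1554
Sum of the 12 terms: H(X,Y) = 2.8010 bits

Chain rule check:
  H(X) + H(Y|X) = 1.3028 + 1.4982 = 2.8010 bits
  H(X,Y) = 2.8010 bits
✓ Chain rule verified.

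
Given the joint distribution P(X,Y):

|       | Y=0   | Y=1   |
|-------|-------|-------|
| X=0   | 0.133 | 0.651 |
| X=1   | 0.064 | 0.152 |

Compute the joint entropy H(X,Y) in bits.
1.4572 bits

H(X,Y) = -Σ_{x,y} P(x,y) log₂ P(x,y). Per-cell terms -P(x,y)·log₂P(x,y):
  X=0: 0.38710, 0.40315
  X=1: 0.25381, 0.41311
Sum of the 4 terms: H(X,Y) = 1.4572 bits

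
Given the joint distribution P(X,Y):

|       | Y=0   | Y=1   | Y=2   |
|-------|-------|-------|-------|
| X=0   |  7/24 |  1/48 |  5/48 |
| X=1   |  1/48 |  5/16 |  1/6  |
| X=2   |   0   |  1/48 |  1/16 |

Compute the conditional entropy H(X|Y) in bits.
0.8296 bits

H(X|Y) = H(X,Y) - H(Y)

H(X,Y) = -Σ_{x,y} P(x,y) log₂ P(x,y). Per-cell terms -P(x,y)·log₂P(x,y):
  X=0: 0.51847, 0.11635, 0.33990
  X=1: 0.11635, 0.52440, 0.43083
  X=2: 0.00000, 0.11635, 0.25000
  (cells with P = 0 contribute 0)
Sum of the 9 terms: H(X,Y) = 2.41265 bits

Marginal of Y (column sums):
  P(Y=0) = 7/24 + 1/48 + 0 = 5/16
  P(Y=1) = 1/48 + 5/16 + 1/48 = 17/48
  P(Y=2) = 5/48 + 1/6 + 1/16 = 1/3
H(Y) = -[(5/16)·log₂(5/16) + (17/48)·log₂(17/48) + (1/3)·log₂(1/3)]
  = 0.52440 + 0.53036 + 0.52832 = 1.58308 bits

H(X|Y) = H(X,Y) - H(Y) = 2.41265 - 1.58308 = 0.8296 bits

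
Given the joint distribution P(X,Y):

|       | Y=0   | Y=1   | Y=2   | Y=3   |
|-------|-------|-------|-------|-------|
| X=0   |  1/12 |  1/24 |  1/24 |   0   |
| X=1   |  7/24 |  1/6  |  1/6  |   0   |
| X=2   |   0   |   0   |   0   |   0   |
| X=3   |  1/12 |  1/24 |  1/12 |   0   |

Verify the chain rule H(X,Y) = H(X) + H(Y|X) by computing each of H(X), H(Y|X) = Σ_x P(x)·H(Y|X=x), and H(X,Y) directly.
H(X) = 1.3261 bits, H(Y|X) = 1.5234 bits, H(X,Y) = 2.8495 bits

Marginal of X (row sums):
  P(X=0) = 1/12 + 1/24 + 1/24 + 0 = 1/6
  P(X=1) = 7/24 + 1/6 + 1/6 + 0 = 5/8
  P(X=2) = 0 + 0 + 0 + 0 = 0
  P(X=3) = 1/12 + 1/24 + 1/12 + 0 = 5/24
H(X) = -[(1/6)·log₂(1/6) + (5/8)·log₂(5/8) + (5/24)·log₂(5/24)]   (outcomes with P = 0 contribute 0)
  = 0.43083 + 0.42379 + 0.47147 = 1.3261 bits

H(Y|X) = Σ_x P(x)·H(Y|X=x):
  X=0: P(X=0) = 1/6, P(Y|X=0) = (1/2, 1/4, 1/4, 0) → H(Y|X=0) = 1.50000
  X=1: P(X=1) = 5/8, P(Y|X=1) = (7/15, 4/15, 4/15, 0) → H(Y|X=1) = 1.53012
  X=2: P(X=2) = 0 → contributes 0
  X=3: P(X=3) = 5/24, P(Y|X=3) = (2/5, 1/5, 2/5, 0) → H(Y|X=3) = 1.52193
H(Y|X) = (1/6)·1.50000 + (5/8)·1.53012 + (5/24)·1.52193 = 1.5234 bits

H(X,Y) = -Σ_{x,y} P(x,y) log₂ P(x,y). Per-cell terms -P(x,y)·log₂P(x,y):
  X=0: 0.29875, 0.19104, 0.19104, 0.00000
  X=1: 0.51847, 0.43083, 0.43083, 0.00000
  X=2: 0.00000, 0.00000, 0.00000, 0.00000
  X=3: 0.29875, 0.19104, 0.29875, 0.00000
  (cells with P = 0 contribute 0)
Sum of the 16 terms: H(X,Y) = 2.8495 bits

Chain rule check:
  H(X) + H(Y|X) = 1.3261 + 1.5234 = 2.8495 bits
  H(X,Y) = 2.8495 bits
✓ Chain rule verified.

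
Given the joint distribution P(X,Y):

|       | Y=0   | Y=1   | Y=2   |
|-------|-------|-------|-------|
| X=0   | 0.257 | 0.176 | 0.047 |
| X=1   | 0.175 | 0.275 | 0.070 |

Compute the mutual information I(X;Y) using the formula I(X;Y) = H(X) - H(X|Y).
0.0292 bits

I(X;Y) = H(X) - H(X|Y)

Marginal of X (row sums):
  P(X=0) = 0.257 + 0.176 + 0.047 = 0.480
  P(X=1) = 0.175 + 0.275 + 0.070 = 0.520
H(X) = -[0.480·log₂(0.480) + 0.520·log₂(0.520)]
  = 0.50827 + 0.49058 = 0.99885 bits

Marginal of Y (column sums):
  P(Y=0) = 0.257 + 0.175 = 0.432
  P(Y=1) = 0.176 + 0.275 = 0.451
  P(Y=2) = 0.047 + 0.070 = 0.117
H(X|Y) = Σ_y P(y)·H(X|Y=y):
  Y=0: P(Y=0) = 0.432, P(X|Y=0) = (257/432, 175/432) → H(X|Y=0) = 0.97385
  Y=1: P(Y=1) = 0.451, P(X|Y=1) = (16/41, 25/41) → H(X|Y=1) = 0.96496
  Y=2: P(Y=2) = 0.117, P(X|Y=2) = (47/117, 70/117) → H(X|Y=2) = 0.97194
H(X|Y) = 0.432·0.97385 + 0.451·0.96496 + 0.117·0.97194 = 0.96962 bits

I(X;Y) = H(X) - H(X|Y) = 0.99885 - 0.96962 = 0.0292 bits

Cross-check via I(X;Y) = H(X) + H(Y) - H(X,Y): computing H(Y) from the column sums and H(X,Y) from the 6 cells in the same way gives H(Y) = 1.40338 bits and H(X,Y) = 2.37300 bits, so
I(X;Y) = 0.99885 + 1.40338 - 2.37300 = 0.0292 bits ✓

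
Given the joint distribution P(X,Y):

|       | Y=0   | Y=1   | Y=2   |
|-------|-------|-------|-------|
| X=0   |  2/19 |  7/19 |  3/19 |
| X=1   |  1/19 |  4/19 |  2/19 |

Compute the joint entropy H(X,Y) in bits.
2.3318 bits

H(X,Y) = -Σ_{x,y} P(x,y) log₂ P(x,y). Per-cell terms -P(x,y)·log₂P(x,y):
  X=0: 0.3419, 0.5307, 0.4205
  X=1: 0.2236, 0.4732, 0.3419
Sum of the 6 terms: H(X,Y) = 2.3318 bits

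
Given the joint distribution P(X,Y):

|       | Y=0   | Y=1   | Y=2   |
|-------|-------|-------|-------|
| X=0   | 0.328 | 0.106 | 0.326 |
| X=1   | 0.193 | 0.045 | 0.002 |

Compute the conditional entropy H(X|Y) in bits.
0.6458 bits

H(X|Y) = H(X,Y) - H(Y)

H(X,Y) = -Σ_{x,y} P(x,y) log₂ P(x,y). Per-cell terms -P(x,y)·log₂P(x,y):
  X=0: 0.5275, 0.3432, 0.5272
  X=1: 0.4581, 0.2013, 0.0179
Sum of the 6 terms: H(X,Y) = 2.0752 bits

Marginal of Y (column sums):
  P(Y=0) = 0.328 + 0.193 = 0.521
  P(Y=1) = 0.106 + 0.045 = 0.151
  P(Y=2) = 0.326 + 0.002 = 0.328
H(Y) = -[0.521·log₂(0.521) + 0.151·log₂(0.151) + 0.328·log₂(0.328)]
  = 0.4901 + 0.4118 + 0.5275 = 1.4294 bits

H(X|Y) = H(X,Y) - H(Y) = 2.0752 - 1.4294 = 0.6458 bits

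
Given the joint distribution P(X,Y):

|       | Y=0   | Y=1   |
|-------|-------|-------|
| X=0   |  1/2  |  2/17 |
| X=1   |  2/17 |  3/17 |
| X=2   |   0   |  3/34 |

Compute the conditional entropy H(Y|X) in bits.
0.7195 bits

H(Y|X) = H(X,Y) - H(X)

H(X,Y) = -Σ_{x,y} P(x,y) log₂ P(x,y). Per-cell terms -P(x,y)·log₂P(x,y):
  X=0: 0.50000000, 0.36323092
  X=1: 0.36323092, 0.44161771
  X=2: 0.00000000, 0.30904415
  (cells with P = 0 contribute 0)
Sum of the 6 terms: H(X,Y) = 1.9771237 bits

Marginal of X (row sums):
  P(X=0) = 1/2 + 2/17 = 21/34
  P(X=1) = 2/17 + 3/17 = 5/17
  P(X=2) = 0 + 3/34 = 3/34
H(X) = -[(21/34)·log₂(21/34) + (5/17)·log₂(5/17) + (3/34)·log₂(3/34)]
  = 0.42935452 + 0.51927493 + 0.30904415 = 1.2576736 bits

H(Y|X) = H(X,Y) - H(X) = 1.9771237 - 1.2576736 = 0.7195 bits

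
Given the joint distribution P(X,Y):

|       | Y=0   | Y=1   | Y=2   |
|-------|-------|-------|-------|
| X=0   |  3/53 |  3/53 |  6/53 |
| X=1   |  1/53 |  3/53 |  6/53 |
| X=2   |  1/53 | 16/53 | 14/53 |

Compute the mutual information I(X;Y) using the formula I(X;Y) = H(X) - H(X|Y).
0.0834 bits

I(X;Y) = H(X) - H(X|Y)

Marginal of X (row sums):
  P(X=0) = 3/53 + 3/53 + 6/53 = 12/53
  P(X=1) = 1/53 + 3/53 + 6/53 = 10/53
  P(X=2) = 1/53 + 16/53 + 14/53 = 31/53
H(X) = -[(12/53)·log₂(12/53) + (10/53)·log₂(10/53) + (31/53)·log₂(31/53)]
  = 0.48520 + 0.45396 + 0.45256 = 1.3917 bits

Marginal of Y (column sums):
  P(Y=0) = 3/53 + 1/53 + 1/53 = 5/53
  P(Y=1) = 3/53 + 3/53 + 16/53 = 22/53
  P(Y=2) = 6/53 + 6/53 + 14/53 = 26/53
H(X|Y) = Σ_y P(y)·H(X|Y=y):
  Y=0: P(Y=0) = 5/53, P(X|Y=0) = (3/5, 1/5, 1/5) → H(X|Y=0) = 1.37095
  Y=1: P(Y=1) = 22/53, P(X|Y=1) = (3/22, 3/22, 8/11) → H(X|Y=1) = 1.11808
  Y=2: P(Y=2) = 26/53, P(X|Y=2) = (3/13, 3/13, 7/13) → H(X|Y=2) = 1.45727
H(X|Y) = (5/53)·1.37095 + (22/53)·1.11808 + (26/53)·1.45727 = 1.3083 bits

I(X;Y) = H(X) - H(X|Y) = 1.3917 - 1.3083 = 0.0834 bits

Cross-check via I(X;Y) = H(X) + H(Y) - H(X,Y): computing H(Y) from the column sums and H(X,Y) from the 9 cells in the same way gives H(Y) = 1.3519 bits and H(X,Y) = 2.6602 bits, so
I(X;Y) = 1.3917 + 1.3519 - 2.6602 = 0.0834 bits ✓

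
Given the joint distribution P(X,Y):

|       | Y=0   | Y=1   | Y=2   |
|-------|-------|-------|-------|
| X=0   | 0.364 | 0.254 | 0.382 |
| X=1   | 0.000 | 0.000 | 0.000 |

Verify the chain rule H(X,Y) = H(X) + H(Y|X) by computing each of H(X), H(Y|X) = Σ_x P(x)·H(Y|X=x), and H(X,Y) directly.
H(X) = 0.0000 bits, H(Y|X) = 1.5632 bits, H(X,Y) = 1.5632 bits

Marginal of X (row sums):
  P(X=0) = 0.364 + 0.254 + 0.382 = 1.000
  P(X=1) = 0.000 + 0.000 + 0.000 = 0.000
H(X) = -[1.000·log₂(1.000)]   (outcomes with P = 0 contribute 0)
  = 0.0000 bits

H(Y|X) = Σ_x P(x)·H(Y|X=x):
  X=0: P(X=0) = 1.000, P(Y|X=0) = (91/250, 127/500, 191/500) → H(Y|X=0) = 1.56324
  X=1: P(X=1) = 0 → contributes 0
H(Y|X) = 1.000·1.56324 = 1.5632 bits

H(X,Y) = -Σ_{x,y} P(x,y) log₂ P(x,y). Per-cell terms -P(x,y)·log₂P(x,y):
  X=0: 0.53071, 0.50218, 0.53035
  X=1: 0.00000, 0.00000, 0.00000
  (cells with P = 0 contribute 0)
Sum of the 6 terms: H(X,Y) = 1.5632 bits

Chain rule check:
  H(X) + H(Y|X) = 0.0000 + 1.5632 = 1.5632 bits
  H(X,Y) = 1.5632 bits
✓ Chain rule verified.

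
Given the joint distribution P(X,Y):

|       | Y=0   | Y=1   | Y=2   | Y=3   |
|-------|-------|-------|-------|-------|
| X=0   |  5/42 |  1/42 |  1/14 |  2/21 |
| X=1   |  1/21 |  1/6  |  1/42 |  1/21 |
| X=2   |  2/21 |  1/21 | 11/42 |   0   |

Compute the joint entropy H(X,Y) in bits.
3.1049 bits

H(X,Y) = -Σ_{x,y} P(x,y) log₂ P(x,y). Per-cell terms -P(x,y)·log₂P(x,y):
  X=0: 0.365523, 0.128389, 0.271954, 0.323078
  X=1: 0.209158, 0.430827, 0.128389, 0.209158
  X=2: 0.323078, 0.209158, 0.506232, 0.000000
  (cells with P = 0 contribute 0)
Sum of the 12 terms: H(X,Y) = 3.1049 bits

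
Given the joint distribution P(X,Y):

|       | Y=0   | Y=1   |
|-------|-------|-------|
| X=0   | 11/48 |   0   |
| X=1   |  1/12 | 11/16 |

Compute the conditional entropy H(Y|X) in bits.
0.3809 bits

H(Y|X) = H(X,Y) - H(X)

H(X,Y) = -Σ_{x,y} P(x,y) log₂ P(x,y). Per-cell terms -P(x,y)·log₂P(x,y):
  X=0: 0.487101, 0.000000
  X=1: 0.298747, 0.371641
  (cells with P = 0 contribute 0)
Sum of the 4 terms: H(X,Y) = 1.15749 bits

Marginal of X (row sums):
  P(X=0) = 11/48 + 0 = 11/48
  P(X=1) = 1/12 + 11/16 = 37/48
H(X) = -[(11/48)·log₂(11/48) + (37/48)·log₂(37/48)]
  = 0.487101 + 0.289455 = 0.77656 bits

H(Y|X) = H(X,Y) - H(X) = 1.15749 - 0.77656 = 0.3809 bits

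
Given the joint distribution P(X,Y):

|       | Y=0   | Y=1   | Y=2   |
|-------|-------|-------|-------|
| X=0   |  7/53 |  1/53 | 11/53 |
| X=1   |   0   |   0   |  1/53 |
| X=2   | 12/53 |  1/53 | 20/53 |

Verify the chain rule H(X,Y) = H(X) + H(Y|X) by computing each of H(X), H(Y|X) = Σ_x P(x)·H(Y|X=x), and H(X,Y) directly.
H(X) = 1.0642 bits, H(Y|X) = 1.1323 bits, H(X,Y) = 2.1965 bits

Marginal of X (row sums):
  P(X=0) = 7/53 + 1/53 + 11/53 = 19/53
  P(X=1) = 0 + 0 + 1/53 = 1/53
  P(X=2) = 12/53 + 1/53 + 20/53 = 33/53
H(X) = -[(19/53)·log₂(19/53) + (1/53)·log₂(1/53) + (33/53)·log₂(33/53)]
  = 0.53056 + 0.10807 + 0.42559 = 1.0642 bits

H(Y|X) = Σ_x P(x)·H(Y|X=x):
  X=0: P(X=0) = 19/53, P(Y|X=0) = (7/19, 1/19, 11/19) → H(Y|X=0) = 1.21081
  X=1: P(X=1) = 1/53, P(Y|X=1) = (0, 0, 1) → H(Y|X=1) = 0.00000
  X=2: P(X=2) = 33/53, P(Y|X=2) = (4/11, 1/33, 20/33) → H(Y|X=2) = 1.12142
H(Y|X) = (19/53)·1.21081 + (1/53)·0.00000 + (33/53)·1.12142 = 1.1323 bits

H(X,Y) = -Σ_{x,y} P(x,y) log₂ P(x,y). Per-cell terms -P(x,y)·log₂P(x,y):
  X=0: 0.38574, 0.10807, 0.47082
  X=1: 0.00000, 0.00000, 0.10807
  X=2: 0.48520, 0.10807, 0.53056
  (cells with P = 0 contribute 0)
Sum of the 9 terms: H(X,Y) = 2.1965 bits

Chain rule check:
  H(X) + H(Y|X) = 1.0642 + 1.1323 = 2.1965 bits
  H(X,Y) = 2.1965 bits
✓ Chain rule verified.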